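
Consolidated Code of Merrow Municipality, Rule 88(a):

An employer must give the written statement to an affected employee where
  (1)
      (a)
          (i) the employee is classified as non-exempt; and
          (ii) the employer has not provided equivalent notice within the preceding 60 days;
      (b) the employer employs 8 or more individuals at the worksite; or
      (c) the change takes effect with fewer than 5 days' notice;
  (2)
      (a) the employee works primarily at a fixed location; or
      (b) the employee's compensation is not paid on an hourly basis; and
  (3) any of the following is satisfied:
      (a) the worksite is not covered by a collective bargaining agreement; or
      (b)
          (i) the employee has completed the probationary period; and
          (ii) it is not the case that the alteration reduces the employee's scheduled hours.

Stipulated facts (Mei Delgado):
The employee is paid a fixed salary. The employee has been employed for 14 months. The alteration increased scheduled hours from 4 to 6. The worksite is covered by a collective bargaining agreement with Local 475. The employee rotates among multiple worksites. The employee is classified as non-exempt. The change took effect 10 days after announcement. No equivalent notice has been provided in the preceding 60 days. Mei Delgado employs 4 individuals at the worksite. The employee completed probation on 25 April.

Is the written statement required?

(i) non-exempt — met.
(ii) no recent notice — met.
(a) = T AND T = true.
(b) ≥ 8 at site — fails.
(c) < 5 days' notice — not satisfied.
(1) = T OR F OR F = true.
(a) fixed location — not met.
(b) not (hourly-paid) — satisfied.
(2): F OR T → true.
(a) no CBA — not met.
(i) past probation — holds.
(ii) not (hours reduced) — holds.
(b): T AND T → true.
(3) = F OR T = true.
Overall = T AND T AND T = true.

Yes — required.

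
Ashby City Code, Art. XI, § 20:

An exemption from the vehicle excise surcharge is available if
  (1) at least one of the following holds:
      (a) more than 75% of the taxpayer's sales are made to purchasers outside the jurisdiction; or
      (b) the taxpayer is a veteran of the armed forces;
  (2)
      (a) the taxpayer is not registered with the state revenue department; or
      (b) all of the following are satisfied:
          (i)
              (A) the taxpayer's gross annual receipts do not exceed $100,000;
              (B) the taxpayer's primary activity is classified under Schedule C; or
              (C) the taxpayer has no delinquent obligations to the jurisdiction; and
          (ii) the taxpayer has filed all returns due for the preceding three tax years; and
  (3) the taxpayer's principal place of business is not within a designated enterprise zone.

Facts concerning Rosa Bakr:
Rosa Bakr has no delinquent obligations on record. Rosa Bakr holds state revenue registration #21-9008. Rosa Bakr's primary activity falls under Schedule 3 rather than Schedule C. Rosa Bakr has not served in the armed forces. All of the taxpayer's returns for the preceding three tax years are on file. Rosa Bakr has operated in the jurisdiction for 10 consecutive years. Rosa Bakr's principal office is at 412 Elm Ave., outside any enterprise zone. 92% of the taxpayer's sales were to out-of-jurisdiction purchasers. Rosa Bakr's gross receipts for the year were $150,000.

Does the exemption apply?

Yes — exempt.

(a) >75% out-of-jur. sales — holds.
(b) veteran — fails.
So (1) is satisfied (T OR F).
(a) not (state-registered) — not met.
(A) receipts ≤ $100,000 — not satisfied.
(B) Schedule C activity — not satisfied.
(C) no delinquency — holds.
(i): F OR F OR T → true.
(ii) returns current — holds.
So (b) is satisfied (T AND T).
(2): F OR T → true.
(3) not (in enterprise zone) — met.
Overall = T AND T AND T = true.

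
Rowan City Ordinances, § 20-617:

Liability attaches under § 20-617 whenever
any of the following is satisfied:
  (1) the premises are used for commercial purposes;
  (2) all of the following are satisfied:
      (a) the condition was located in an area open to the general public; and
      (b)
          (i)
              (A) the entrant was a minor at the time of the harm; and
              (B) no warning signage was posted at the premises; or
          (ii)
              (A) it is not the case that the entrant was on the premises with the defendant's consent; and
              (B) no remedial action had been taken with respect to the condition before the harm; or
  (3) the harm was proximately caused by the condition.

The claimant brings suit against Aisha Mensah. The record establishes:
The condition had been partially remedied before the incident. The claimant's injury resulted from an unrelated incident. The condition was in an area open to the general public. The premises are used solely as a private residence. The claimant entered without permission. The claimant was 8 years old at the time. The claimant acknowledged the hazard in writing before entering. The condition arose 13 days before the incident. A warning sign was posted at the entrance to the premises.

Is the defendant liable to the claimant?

No — not liable.

(1) commercial use — not satisfied.
(a) public area — satisfied.
(A) entrant a minor — satisfied.
(B) no signage posted — fails.
(i) = T AND F = false.
(A) not (consent to enter) — met.
(B) no remedial action — not satisfied.
So (ii) is not satisfied (T AND F).
(b) = F OR F = false.
(2) = T AND F = false.
(3) proximate cause — not met.
Overall: F OR F OR F → false.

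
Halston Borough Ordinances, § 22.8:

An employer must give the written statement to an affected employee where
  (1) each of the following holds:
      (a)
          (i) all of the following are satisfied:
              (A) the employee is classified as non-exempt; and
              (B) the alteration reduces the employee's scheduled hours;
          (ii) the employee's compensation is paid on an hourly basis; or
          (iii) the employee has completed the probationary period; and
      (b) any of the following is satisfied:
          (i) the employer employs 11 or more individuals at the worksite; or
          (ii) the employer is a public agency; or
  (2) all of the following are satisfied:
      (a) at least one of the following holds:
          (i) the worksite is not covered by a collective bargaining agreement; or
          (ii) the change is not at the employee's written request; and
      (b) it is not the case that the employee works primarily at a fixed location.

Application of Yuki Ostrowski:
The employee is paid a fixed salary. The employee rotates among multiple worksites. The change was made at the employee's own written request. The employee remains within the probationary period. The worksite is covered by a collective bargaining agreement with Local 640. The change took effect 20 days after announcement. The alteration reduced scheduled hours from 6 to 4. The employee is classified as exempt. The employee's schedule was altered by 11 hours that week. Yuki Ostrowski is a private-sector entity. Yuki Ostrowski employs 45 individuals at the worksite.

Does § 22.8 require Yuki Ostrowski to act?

No — not required.

(A) non-exempt — not satisfied.
(B) hours reduced — satisfied.
(i) = F AND T = false.
(ii) hourly-paid — fails.
(iii) past probation — not met.
(a): F OR F OR F → false.
(i) ≥ 11 at site — satisfied.
(ii) public agency — not met.
So (b) is satisfied (T OR F).
So (1) is not satisfied (F AND T).
(i) no CBA — not met.
(ii) not employee-requested — fails.
(a) = F OR F = false.
(b) not (fixed location) — satisfied.
(2) = F AND T = false.
So Overall is not satisfied (F OR F).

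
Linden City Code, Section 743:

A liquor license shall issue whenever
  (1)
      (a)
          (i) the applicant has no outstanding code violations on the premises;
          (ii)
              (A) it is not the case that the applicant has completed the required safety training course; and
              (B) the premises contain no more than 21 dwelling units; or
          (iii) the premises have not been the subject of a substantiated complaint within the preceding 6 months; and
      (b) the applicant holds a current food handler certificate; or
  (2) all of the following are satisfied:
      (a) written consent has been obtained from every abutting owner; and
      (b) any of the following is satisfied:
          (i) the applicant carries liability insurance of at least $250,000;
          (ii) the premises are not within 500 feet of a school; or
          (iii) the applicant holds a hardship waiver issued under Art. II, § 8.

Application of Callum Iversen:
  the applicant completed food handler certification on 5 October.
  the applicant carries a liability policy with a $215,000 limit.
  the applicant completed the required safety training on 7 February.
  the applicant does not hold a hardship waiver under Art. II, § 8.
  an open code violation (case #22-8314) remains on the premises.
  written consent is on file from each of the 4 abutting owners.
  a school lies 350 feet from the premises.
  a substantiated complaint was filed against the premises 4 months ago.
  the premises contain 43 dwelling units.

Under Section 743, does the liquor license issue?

(i) no code violations — not met.
(A) not (safety training) — not satisfied.
(B) ≤ 21 units — fails.
So (ii) is not satisfied (F AND F).
(iii) no complaint in 6 mo. — not satisfied.
(a) = F OR F OR F = false.
(b) food handler cert. — satisfied.
(1) = F AND T = false.
(a) all abutters consent — satisfied.
(i) insurance ≥ $250,000 — fails.
(ii) ≥500 ft from school — fails.
(iii) hardship waiver — fails.
(b): F OR F OR F → false.
So (2) is not satisfied (T AND F).
Overall = F OR F = false.

No — denied.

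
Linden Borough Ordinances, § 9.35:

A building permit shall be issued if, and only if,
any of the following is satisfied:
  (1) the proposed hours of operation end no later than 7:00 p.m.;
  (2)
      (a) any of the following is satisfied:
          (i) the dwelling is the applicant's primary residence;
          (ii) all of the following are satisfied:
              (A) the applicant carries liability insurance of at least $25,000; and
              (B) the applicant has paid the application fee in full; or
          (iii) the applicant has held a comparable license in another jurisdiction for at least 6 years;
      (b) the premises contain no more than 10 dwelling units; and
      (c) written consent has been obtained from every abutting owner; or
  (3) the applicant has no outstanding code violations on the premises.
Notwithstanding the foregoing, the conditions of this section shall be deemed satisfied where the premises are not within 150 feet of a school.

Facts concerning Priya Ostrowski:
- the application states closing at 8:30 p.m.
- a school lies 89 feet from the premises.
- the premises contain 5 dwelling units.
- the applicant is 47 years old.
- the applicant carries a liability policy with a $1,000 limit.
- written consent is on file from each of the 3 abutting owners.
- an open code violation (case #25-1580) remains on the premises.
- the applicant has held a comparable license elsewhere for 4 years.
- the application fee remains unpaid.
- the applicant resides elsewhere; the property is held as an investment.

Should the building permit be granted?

No — denied.

(1) closes by 7 p.m. — fails.
(i) primary residence — fails.
(A) insurance ≥ $25,000 — not met.
(B) fee paid — not met.
So (ii) is not satisfied (F AND F).
(iii) prior license ≥ 6 yr — not satisfied.
(a) = F OR F OR F = false.
(b) ≤ 10 units — satisfied.
(c) all abutters consent — satisfied.
(2): F AND T AND T → false.
(3) no code violations — not satisfied.
So Overall is not satisfied (F OR F OR F).
Exception (≥150 ft from school) — not satisfied.
Result: main false OR exception false → false.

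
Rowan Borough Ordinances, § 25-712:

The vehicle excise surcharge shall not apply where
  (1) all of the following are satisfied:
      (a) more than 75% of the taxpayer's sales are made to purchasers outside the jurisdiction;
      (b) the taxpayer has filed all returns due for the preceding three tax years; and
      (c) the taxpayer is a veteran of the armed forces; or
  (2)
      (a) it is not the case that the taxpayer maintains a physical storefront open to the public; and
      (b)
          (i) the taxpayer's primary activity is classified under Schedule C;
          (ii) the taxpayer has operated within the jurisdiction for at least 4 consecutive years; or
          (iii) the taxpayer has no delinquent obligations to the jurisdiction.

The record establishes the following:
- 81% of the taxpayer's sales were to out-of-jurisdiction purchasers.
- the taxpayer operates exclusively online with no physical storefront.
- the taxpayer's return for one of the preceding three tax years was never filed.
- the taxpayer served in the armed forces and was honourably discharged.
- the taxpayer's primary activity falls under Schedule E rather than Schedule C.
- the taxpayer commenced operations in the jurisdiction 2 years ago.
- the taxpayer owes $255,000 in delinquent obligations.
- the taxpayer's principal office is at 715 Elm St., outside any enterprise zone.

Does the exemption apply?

(a) >75% out-of-jur. sales — met.
(b) returns current — not satisfied.
(c) veteran — holds.
(1) = T AND F AND T = false.
(a) not (has storefront) — holds.
(i) Schedule C activity — not met.
(ii) ≥ 4 yrs in jurisdiction — not satisfied.
(iii) no delinquency — not met.
So (b) is not satisfied (F OR F OR F).
So (2) is not satisfied (T AND F).
Overall: F OR F → false.

No — not exempt.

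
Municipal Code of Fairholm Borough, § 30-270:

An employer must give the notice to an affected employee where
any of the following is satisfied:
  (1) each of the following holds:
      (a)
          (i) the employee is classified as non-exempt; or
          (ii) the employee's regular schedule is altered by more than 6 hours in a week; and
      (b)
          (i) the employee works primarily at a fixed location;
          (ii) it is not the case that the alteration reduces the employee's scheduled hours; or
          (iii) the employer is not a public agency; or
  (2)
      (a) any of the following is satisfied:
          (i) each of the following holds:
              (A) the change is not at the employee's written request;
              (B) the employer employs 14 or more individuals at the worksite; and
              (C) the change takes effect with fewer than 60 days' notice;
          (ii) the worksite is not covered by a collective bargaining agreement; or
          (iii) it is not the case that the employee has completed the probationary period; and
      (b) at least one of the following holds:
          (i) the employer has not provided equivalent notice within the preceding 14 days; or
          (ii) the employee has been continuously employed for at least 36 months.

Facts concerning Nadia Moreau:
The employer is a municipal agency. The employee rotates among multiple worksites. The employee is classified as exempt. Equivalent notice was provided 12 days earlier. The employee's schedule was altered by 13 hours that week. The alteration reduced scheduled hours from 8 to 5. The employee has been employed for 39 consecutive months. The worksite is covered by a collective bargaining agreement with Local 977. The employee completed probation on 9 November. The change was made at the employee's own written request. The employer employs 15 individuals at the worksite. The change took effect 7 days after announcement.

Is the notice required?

No — not required.

(i) non-exempt — not satisfied.
(ii) schedule shift > 6h — satisfied.
(a): F OR T → true.
(i) fixed location — not satisfied.
(ii) not (hours reduced) — not satisfied.
(iii) not (public agency) — not satisfied.
So (b) is not satisfied (F OR F OR F).
(1): T AND F → false.
(A) not employee-requested — not met.
(B) ≥ 14 at site — satisfied.
(C) < 60 days' notice — holds.
So (i) is not satisfied (F AND T AND T).
(ii) no CBA — not met.
(iii) not (past probation) — not satisfied.
So (a) is not satisfied (F OR F OR F).
(i) no recent notice — fails.
(ii) tenure ≥ 36 mo. — satisfied.
(b): F OR T → true.
(2) = F AND T = false.
Overall = F OR F = false.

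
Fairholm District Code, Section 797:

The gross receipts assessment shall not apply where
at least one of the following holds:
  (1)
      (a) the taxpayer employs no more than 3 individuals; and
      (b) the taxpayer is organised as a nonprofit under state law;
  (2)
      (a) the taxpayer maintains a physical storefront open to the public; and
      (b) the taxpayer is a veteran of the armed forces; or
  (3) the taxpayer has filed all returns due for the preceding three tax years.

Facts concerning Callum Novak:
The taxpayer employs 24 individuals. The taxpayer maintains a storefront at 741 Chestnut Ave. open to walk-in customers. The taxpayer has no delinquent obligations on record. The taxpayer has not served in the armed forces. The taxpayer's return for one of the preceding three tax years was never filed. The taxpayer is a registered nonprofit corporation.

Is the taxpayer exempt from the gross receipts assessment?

No — not exempt.

(a) ≤ 3 employees — not met.
(b) nonprofit — holds.
(1) = F AND T = false.
(a) has storefront — met.
(b) veteran — not satisfied.
(2) = T AND F = false.
(3) returns current — fails.
Overall: F OR F OR F → false.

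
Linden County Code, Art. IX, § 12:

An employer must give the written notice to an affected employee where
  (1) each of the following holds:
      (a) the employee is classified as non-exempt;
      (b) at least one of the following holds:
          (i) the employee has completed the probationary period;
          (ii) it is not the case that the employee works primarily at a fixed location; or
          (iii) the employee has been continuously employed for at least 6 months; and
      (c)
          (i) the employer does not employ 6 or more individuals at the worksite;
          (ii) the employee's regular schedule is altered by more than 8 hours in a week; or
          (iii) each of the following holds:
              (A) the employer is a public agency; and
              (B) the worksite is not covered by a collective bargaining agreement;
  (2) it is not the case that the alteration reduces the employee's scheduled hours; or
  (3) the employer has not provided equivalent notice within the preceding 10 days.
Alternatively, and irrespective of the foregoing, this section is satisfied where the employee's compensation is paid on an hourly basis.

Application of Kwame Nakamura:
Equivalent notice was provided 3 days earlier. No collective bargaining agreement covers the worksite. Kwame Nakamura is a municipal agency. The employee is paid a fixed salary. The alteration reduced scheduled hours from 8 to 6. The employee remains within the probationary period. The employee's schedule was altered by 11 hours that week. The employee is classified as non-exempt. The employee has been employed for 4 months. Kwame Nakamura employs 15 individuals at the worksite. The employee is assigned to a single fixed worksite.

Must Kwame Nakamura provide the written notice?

No — not required.

(a) non-exempt — met.
(i) past probation — not met.
(ii) not (fixed location) — not satisfied.
(iii) tenure ≥ 6 mo. — not satisfied.
So (b) is not satisfied (F OR F OR F).
(i) not (≥ 6 at site) — fails.
(ii) schedule shift > 8h — satisfied.
(A) public agency — met.
(B) no CBA — met.
So (iii) is satisfied (T AND T).
So (c) is satisfied (F OR T OR T).
(1): T AND F AND T → false.
(2) not (hours reduced) — not met.
(3) no recent notice — fails.
Overall = F OR F OR F = false.
Exception (hourly-paid) — not satisfied.
Result: main false OR exception false → false.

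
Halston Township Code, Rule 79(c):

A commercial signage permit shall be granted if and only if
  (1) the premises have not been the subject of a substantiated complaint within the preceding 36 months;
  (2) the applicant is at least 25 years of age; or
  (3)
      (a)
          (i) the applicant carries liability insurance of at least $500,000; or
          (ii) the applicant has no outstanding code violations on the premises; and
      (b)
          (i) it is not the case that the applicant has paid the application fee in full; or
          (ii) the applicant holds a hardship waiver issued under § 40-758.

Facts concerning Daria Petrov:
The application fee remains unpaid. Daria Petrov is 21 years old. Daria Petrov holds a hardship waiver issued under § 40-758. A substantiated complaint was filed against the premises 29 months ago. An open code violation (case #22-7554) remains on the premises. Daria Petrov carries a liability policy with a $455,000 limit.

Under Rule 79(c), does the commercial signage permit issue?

(1) no complaint in 36 mo. — fails.
(2) age ≥ 25 — not met.
(i) insurance ≥ $500,000 — fails.
(ii) no code violations — not satisfied.
So (a) is not satisfied (F OR F).
(i) not (fee paid) — met.
(ii) hardship waiver — met.
So (b) is satisfied (T OR T).
(3): F AND T → false.
So Overall is not satisfied (F OR F OR F).

No — denied.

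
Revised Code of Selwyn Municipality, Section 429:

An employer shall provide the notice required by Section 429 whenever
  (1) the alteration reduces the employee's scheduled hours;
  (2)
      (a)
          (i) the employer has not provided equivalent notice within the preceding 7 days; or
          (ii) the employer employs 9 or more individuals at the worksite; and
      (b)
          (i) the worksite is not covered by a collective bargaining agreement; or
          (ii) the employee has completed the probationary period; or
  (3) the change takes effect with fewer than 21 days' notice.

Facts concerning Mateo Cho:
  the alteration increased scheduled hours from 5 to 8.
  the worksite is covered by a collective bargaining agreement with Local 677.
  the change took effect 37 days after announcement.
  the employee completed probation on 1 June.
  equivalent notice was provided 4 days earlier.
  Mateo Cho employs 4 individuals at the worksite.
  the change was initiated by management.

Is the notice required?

(1) hours reduced — fails.
(i) no recent notice — not met.
(ii) ≥ 9 at site — not satisfied.
So (a) is not satisfied (F OR F).
(i) no CBA — fails.
(ii) past probation — met.
(b): F OR T → true.
So (2) is not satisfied (F AND T).
(3) < 21 days' notice — not satisfied.
Overall: F OR F OR F → false.

No — not required.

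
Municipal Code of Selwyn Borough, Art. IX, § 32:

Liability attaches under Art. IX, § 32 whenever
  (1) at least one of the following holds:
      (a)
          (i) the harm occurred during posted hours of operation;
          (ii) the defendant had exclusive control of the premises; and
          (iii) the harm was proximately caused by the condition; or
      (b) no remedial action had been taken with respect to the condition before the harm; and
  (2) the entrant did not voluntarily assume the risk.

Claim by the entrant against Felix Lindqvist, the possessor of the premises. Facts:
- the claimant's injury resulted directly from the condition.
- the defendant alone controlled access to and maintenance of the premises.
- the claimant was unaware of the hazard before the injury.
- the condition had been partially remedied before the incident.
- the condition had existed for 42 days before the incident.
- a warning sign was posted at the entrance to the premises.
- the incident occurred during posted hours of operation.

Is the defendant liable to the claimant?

Yes — liable.

(i) during posted hours — holds.
(ii) exclusive control — met.
(iii) proximate cause — met.
(a) = T AND T AND T = true.
(b) no remedial action — not met.
(1) = T OR F = true.
(2) no assumed risk — holds.
Overall = T AND T = true.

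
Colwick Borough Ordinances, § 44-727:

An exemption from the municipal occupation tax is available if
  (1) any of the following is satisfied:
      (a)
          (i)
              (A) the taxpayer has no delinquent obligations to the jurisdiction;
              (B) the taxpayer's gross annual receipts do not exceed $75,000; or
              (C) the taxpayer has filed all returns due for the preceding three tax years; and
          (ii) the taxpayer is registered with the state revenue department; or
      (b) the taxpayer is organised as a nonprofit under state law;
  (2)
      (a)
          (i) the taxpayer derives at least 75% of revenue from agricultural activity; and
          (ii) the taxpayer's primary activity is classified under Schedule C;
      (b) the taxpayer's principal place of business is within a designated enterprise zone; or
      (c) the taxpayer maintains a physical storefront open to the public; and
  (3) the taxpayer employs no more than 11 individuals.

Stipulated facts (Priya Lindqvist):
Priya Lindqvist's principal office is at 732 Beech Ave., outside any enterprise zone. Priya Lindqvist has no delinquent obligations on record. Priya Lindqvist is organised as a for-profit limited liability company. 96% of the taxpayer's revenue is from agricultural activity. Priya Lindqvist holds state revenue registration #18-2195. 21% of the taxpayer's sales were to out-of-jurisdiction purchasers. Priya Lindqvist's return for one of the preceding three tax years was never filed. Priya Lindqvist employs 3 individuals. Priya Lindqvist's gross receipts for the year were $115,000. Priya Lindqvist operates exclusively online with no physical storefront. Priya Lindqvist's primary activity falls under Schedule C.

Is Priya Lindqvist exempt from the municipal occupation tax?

(A) no delinquency — satisfied.
(B) receipts ≤ $75,000 — not met.
(C) returns current — fails.
(i): T OR F OR F → true.
(ii) state-registered — holds.
(a) = T AND T = true.
(b) nonprofit — not met.
(1): T OR F → true.
(i) ≥75% agricultural — satisfied.
(ii) Schedule C activity — met.
So (a) is satisfied (T AND T).
(b) in enterprise zone — not met.
(c) has storefront — not satisfied.
(2): T OR F OR F → true.
(3) ≤ 11 employees — holds.
Overall: T AND T AND T → true.

Yes — exempt.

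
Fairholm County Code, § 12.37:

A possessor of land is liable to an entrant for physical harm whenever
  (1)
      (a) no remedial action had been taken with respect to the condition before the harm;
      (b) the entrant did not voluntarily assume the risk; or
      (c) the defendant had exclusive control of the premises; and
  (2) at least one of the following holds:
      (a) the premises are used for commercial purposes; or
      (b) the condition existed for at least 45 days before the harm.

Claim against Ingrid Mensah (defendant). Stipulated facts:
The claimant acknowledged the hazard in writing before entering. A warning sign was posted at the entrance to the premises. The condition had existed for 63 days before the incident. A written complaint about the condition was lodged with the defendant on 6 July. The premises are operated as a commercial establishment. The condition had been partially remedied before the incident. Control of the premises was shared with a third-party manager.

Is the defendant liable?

(a) no remedial action — not satisfied.
(b) no assumed risk — not satisfied.
(c) exclusive control — not met.
(1): F OR F OR F → false.
(a) commercial use — met.
(b) condition ≥45 days old — satisfied.
So (2) is satisfied (T OR T).
So Overall is not satisfied (F AND T).

No — not liable.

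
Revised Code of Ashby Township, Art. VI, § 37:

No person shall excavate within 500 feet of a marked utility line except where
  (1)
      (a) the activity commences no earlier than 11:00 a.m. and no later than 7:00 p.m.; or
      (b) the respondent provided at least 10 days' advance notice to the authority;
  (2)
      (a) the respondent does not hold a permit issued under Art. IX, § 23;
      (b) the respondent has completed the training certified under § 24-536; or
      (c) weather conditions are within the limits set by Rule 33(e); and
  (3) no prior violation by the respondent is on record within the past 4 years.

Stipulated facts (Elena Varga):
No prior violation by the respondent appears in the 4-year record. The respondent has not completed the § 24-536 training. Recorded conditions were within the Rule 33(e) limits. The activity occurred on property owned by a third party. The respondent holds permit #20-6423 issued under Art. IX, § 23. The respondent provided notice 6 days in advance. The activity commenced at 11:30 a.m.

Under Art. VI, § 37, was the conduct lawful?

Yes — lawful.

(a) start within hours — holds.
(b) ≥10 days' notice — not met.
So (1) is satisfied (T OR F).
(a) not (holds permit) — not satisfied.
(b) training certified — fails.
(c) weather ok — holds.
(2): F OR F OR T → true.
(3) no prior violation — met.
Overall = T AND T AND T = true.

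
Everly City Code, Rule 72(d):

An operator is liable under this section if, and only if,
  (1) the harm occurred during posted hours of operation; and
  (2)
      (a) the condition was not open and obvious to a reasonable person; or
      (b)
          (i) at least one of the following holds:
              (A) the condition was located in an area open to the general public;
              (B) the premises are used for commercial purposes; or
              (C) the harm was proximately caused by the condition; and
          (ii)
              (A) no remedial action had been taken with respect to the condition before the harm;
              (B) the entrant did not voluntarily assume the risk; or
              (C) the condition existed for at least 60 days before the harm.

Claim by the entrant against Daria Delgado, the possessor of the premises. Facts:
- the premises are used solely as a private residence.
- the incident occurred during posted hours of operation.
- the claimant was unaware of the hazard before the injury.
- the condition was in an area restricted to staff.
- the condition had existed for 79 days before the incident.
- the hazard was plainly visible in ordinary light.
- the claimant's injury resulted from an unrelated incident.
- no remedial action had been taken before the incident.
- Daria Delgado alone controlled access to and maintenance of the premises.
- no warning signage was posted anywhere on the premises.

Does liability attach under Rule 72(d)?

No — not liable.

(1) during posted hours — met.
(a) not open/obvious — fails.
(A) public area — not satisfied.
(B) commercial use — not satisfied.
(C) proximate cause — not satisfied.
(i) = F OR F OR F = false.
(A) no remedial action — holds.
(B) no assumed risk — satisfied.
(C) condition ≥60 days old — met.
(ii) = T OR T OR T = true.
(b): F AND T → false.
(2) = F OR F = false.
So Overall is not satisfied (T AND F).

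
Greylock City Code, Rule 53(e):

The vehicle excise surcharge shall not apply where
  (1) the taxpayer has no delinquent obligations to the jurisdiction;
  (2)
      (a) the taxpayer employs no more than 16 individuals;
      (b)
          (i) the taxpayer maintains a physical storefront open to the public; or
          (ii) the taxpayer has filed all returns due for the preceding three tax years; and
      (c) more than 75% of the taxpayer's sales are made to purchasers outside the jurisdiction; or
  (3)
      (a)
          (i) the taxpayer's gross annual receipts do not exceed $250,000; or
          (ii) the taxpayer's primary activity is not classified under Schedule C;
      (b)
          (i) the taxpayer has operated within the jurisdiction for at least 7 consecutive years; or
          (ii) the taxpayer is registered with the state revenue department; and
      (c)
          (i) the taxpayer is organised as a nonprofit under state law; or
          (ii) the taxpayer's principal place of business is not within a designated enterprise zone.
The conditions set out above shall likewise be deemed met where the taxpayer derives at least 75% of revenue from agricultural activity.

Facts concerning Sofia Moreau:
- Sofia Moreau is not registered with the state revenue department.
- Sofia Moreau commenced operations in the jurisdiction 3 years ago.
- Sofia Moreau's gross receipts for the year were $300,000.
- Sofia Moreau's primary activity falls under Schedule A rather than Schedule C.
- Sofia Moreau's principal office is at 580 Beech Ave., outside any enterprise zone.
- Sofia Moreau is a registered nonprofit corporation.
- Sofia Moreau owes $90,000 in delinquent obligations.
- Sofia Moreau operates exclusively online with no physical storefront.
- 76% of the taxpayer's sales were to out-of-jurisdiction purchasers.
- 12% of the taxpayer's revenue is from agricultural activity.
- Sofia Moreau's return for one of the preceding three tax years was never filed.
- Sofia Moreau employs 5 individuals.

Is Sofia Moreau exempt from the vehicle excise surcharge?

(1) no delinquency — not satisfied.
(a) ≤ 16 employees — met.
(i) has storefront — not satisfied.
(ii) returns current — fails.
(b): F OR F → false.
(c) >75% out-of-jur. sales — holds.
So (2) is not satisfied (T AND F AND T).
(i) receipts ≤ $250,000 — not satisfied.
(ii) not (Schedule C activity) — holds.
So (a) is satisfied (F OR T).
(i) ≥ 7 yrs in jurisdiction — not met.
(ii) state-registered — fails.
(b) = F OR F = false.
(i) nonprofit — satisfied.
(ii) not (in enterprise zone) — satisfied.
So (c) is satisfied (T OR T).
(3): T AND F AND T → false.
Overall = F OR F OR F = false.
Exception (≥75% agricultural) — not satisfied.
Result: main false OR exception false → false.

No — not exempt.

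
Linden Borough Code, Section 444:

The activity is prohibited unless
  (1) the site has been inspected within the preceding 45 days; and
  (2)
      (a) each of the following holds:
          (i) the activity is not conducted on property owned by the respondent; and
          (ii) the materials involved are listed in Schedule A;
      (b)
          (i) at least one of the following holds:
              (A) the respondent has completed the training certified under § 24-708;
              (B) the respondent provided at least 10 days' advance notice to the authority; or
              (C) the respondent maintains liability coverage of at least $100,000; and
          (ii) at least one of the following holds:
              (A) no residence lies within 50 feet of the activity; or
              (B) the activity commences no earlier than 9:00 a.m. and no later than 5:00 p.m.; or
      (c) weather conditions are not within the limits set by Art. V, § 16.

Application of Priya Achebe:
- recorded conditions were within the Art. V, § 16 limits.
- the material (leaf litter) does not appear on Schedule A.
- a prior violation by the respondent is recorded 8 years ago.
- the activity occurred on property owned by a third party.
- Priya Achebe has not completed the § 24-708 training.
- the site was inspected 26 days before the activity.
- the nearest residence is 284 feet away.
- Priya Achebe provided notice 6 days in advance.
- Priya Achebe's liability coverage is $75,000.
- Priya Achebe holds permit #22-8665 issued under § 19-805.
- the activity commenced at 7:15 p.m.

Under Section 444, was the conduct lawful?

(1) site inspected — holds.
(i) not (own property) — holds.
(ii) Schedule A material — not satisfied.
(a) = T AND F = false.
(A) training certified — fails.
(B) ≥10 days' notice — not satisfied.
(C) coverage ≥ $100,000 — fails.
So (i) is not satisfied (F OR F OR F).
(A) no residence in 50 ft — holds.
(B) start within hours — not met.
So (ii) is satisfied (T OR F).
(b) = F AND T = false.
(c) not (weather ok) — not satisfied.
(2): F OR F OR F → false.
Overall: T AND F → false.

No — unlawful.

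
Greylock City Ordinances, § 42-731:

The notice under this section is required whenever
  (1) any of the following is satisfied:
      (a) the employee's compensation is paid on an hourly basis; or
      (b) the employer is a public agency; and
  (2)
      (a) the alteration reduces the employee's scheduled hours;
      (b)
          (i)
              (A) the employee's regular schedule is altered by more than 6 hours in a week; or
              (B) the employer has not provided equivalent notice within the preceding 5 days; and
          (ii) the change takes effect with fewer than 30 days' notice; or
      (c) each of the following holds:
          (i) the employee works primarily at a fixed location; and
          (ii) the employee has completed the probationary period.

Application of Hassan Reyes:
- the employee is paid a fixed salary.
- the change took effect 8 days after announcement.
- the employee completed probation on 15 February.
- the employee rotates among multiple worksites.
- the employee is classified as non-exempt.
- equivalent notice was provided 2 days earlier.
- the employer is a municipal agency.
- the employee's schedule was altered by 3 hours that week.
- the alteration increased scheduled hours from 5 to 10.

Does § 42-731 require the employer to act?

No — not required.

(a) hourly-paid — not satisfied.
(b) public agency — holds.
So (1) is satisfied (F OR T).
(a) hours reduced — not met.
(A) schedule shift > 6h — not met.
(B) no recent notice — fails.
So (i) is not satisfied (F OR F).
(ii) < 30 days' notice — holds.
So (b) is not satisfied (F AND T).
(i) fixed location — not met.
(ii) past probation — holds.
(c) = F AND T = false.
(2): F OR F OR F → false.
Overall: T AND F → false.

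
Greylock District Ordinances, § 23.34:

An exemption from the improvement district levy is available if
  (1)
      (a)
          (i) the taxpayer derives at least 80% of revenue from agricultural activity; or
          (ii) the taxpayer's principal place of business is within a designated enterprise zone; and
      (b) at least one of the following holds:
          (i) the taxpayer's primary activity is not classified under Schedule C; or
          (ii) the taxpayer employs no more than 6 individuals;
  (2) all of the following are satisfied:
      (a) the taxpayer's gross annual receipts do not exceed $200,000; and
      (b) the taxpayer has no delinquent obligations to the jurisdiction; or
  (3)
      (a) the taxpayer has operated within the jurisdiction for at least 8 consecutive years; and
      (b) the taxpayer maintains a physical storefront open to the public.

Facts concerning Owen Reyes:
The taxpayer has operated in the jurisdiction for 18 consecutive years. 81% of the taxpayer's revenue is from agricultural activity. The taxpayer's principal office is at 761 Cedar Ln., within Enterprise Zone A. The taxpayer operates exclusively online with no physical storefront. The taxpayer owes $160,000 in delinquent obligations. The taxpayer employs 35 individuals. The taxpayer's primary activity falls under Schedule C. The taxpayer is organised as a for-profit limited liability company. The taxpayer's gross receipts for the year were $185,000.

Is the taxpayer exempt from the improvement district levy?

No — not exempt.

(i) ≥80% agricultural — satisfied.
(ii) in enterprise zone — satisfied.
So (a) is satisfied (T OR T).
(i) not (Schedule C activity) — fails.
(ii) ≤ 6 employees — not met.
(b): F OR F → false.
(1) = T AND F = false.
(a) receipts ≤ $200,000 — satisfied.
(b) no delinquency — not satisfied.
(2) = T AND F = false.
(a) ≥ 8 yrs in jurisdiction — holds.
(b) has storefront — not satisfied.
(3): T AND F → false.
Overall = F OR F OR F = false.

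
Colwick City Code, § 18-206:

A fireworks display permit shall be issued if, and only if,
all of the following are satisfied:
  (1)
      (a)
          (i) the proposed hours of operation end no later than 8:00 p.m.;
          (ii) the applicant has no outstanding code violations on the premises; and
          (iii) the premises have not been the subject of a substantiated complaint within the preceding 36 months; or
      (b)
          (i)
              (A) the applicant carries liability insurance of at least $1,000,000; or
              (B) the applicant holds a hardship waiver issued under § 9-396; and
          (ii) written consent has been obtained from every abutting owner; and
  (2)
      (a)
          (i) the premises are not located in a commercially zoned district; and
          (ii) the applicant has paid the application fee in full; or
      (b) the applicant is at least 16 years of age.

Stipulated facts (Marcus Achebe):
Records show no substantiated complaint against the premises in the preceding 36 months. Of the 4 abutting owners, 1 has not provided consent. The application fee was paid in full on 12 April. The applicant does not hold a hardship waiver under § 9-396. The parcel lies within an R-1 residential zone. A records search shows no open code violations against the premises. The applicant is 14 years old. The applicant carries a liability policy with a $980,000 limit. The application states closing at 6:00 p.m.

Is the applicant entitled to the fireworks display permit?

(i) closes by 8 p.m. — satisfied.
(ii) no code violations — met.
(iii) no complaint in 36 mo. — met.
So (a) is satisfied (T AND T AND T).
(A) insurance ≥ $1,000,000 — fails.
(B) hardship waiver — not satisfied.
So (i) is not satisfied (F OR F).
(ii) all abutters consent — not met.
(b) = F AND F = false.
(1): T OR F → true.
(i) not (commercially zoned) — satisfied.
(ii) fee paid — holds.
(a): T AND T → true.
(b) age ≥ 16 — fails.
(2) = T OR F = true.
So Overall is satisfied (T AND T).

Yes — granted.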